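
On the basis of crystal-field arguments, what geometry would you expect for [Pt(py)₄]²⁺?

square planar

Summing ligand charges against the +2 overall charge gives an oxidation state of +2 for platinum.
Platinum is a group-10 element; Pt(II) is therefore d⁸.
Coordination number: 4.
A 5d d⁸ ion has a large crystal-field splitting; square planar leaves the high-energy d_{x²−y²} orbital empty and maximises CFSE.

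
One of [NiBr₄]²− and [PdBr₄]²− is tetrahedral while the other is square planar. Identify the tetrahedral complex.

[NiBr₄]²−

For [NiBr₄]²−: Summing ligand charges against the −2 overall charge gives an oxidation state of +2 for nickel. Nickel is a group-10 element; Ni(II) is therefore d⁸. Bromide is a weak-field ligand. With weak-field ligands the CFSE gain from square planar is small, so a 3d d⁸ ion takes the sterically preferred tetrahedral geometry. → tetrahedral.
For [PdBr₄]²−: Ligand charges: each bromide is −1. With an overall charge of −2 the palladium centre must be in the +2 oxidation state. Pd sits in group 10, so the d-electron count is 10 − 2 = 8. A 4d d⁸ ion has a large crystal-field splitting; square planar leaves the high-energy d_{x²−y²} orbital empty and maximises CFSE. → square planar.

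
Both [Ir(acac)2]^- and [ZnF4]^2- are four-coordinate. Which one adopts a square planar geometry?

[Ir(acac)2]^-

For [Ir(acac)2]^-: Ligand charges: each acetylacetonate is −1. With an overall charge of −1 the iridium centre must be in the +1 oxidation state. Iridium is a group-9 element; Ir(I) is therefore d⁸. A 5d d⁸ ion has a large crystal-field splitting; square planar leaves the high-energy d_{x²−y²} orbital empty and maximises CFSE. → square planar.
For [ZnF4]^2-: Ligand charges: each fluoride is −1. With an overall charge of −2 the zinc centre must be in the +2 oxidation state. Group 12 minus oxidation state 2 gives a d¹⁰ configuration. A d¹⁰ ion has no crystal-field stabilisation preference between square planar and tetrahedral, so four ligands adopt the sterically favoured tetrahedral geometry. → tetrahedral.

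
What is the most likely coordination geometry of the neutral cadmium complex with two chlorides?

Summing ligand charges against the 0 overall charge gives an oxidation state of +2 for cadmium.
Cadmium is a group-12 element; Cd(II) is therefore d¹⁰.
Coordination number: 2.
A d¹⁰ ion with only two ligands adopts a linear arrangement (sp hybridisation; no CFSE preference).

linear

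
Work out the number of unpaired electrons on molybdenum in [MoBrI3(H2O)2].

Each bromide is −1; each iodide is −1; water is neutral; balancing the 0 overall charge requires Mo(IV).
Molybdenum is a group-6 element; Mo(IV) is therefore d².
In an octahedral field the d² configuration is t₂g²e_g⁰ (only one arrangement possible), giving 2 unpaired electrons.

2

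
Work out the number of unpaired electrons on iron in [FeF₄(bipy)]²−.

Summing ligand charges against the −2 overall charge gives an oxidation state of +2 for iron.
Iron is a group-8 element; Fe(II) is therefore d⁶.
Counting donor atoms: 4×fluoride (monodentate) → 4 donors; 1×2,2′-bipyridine (bidentate) → 2 donors. Coordination number = 6.
The spin state decides the count: Fluoride is a weak-field ligand for a first-row metal, so the complex is high-spin.
An octahedral high-spin d⁶ ion is t₂g⁴e_g², giving 4 unpaired electrons.

4 unpaired electrons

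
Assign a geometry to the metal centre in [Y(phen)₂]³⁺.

tetrahedral

Ligand charges: 1,10-phenanthroline is neutral. With an overall charge of +3 the yttrium centre must be in the +3 oxidation state.
Y sits in group 3, so the d-electron count is 3 − 3 = 0.
Counting donor atoms: 2×1,10-phenanthroline (bidentate) → 4 donors. Coordination number = 4.
A d⁰ ion has no crystal-field stabilisation preference between square planar and tetrahedral, so four ligands adopt the sterically favoured tetrahedral geometry.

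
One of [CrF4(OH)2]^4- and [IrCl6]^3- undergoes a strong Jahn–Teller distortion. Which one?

[CrF4(OH)2]^4-: Each fluoride is −1; each hydroxide is −1; balancing the −4 overall charge requires Cr(II). Cr sits in group 6, so the d-electron count is 6 − 2 = 4. Fluoride and hydroxide are weak-field ligands for a first-row metal, so the complex is high-spin. The t₂g³e_g¹ (high-spin) configuration has an unevenly filled e_g set; the Jahn–Teller theorem predicts a tetragonal distortion (typically axial elongation) to lift the degeneracy.
[IrCl6]^3-: Ligand charges: each chloride is −1. With an overall charge of −3 the iridium centre must be in the +3 oxidation state. Iridium is a group-9 element; Ir(III) is therefore d⁶. A 5d ion has a large Δₒ and is invariably low-spin. The d⁶ configuration leaves the e_g set evenly filled (or empty) — no strong Jahn–Teller driving force.

[CrF4(OH)2]^4-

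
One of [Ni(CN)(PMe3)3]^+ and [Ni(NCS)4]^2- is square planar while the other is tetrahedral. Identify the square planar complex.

[Ni(CN)(PMe3)3]^+

For [Ni(CN)(PMe3)3]^+: Each cyanide is −1; trimethylphosphine is neutral; balancing the +1 overall charge requires Ni(II). Group 10 minus oxidation state 2 gives a d⁸ configuration. Cyanide and trimethylphosphine are strong-field ligands (high in the spectrochemical series). A 3d d⁸ ion with strong-field ligands gains enough CFSE to favour square planar over tetrahedral. → square planar.
For [Ni(NCS)4]^2-: Ligand charges: each isothiocyanate is −1. With an overall charge of −2 the nickel centre must be in the +2 oxidation state. Nickel is a group-10 element; Ni(II) is therefore d⁸. Isothiocyanate is a weak-field ligand. With weak-field ligands the CFSE gain from square planar is small, so a 3d d⁸ ion takes the sterically preferred tetrahedral geometry. → tetrahedral.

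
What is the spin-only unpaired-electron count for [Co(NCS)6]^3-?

0

Summing ligand charges against the −3 overall charge gives an oxidation state of +3 for cobalt.
Group 9 minus oxidation state 3 gives a d⁶ configuration.
The spin state decides the count: Co(III) has an exceptionally large octahedral splitting and is low-spin with essentially every ligand except fluoride.
An octahedral low-spin d⁶ ion is t₂g⁶e_g⁰, giving 0 unpaired electrons.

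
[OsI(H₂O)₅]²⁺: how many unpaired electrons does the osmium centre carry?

Ligand charges: each iodide is −1; water is neutral. With an overall charge of +2 the osmium centre must be in the +3 oxidation state.
Group 8 minus oxidation state 3 gives a d⁵ configuration.
The spin state decides the count: a 5d ion has a large Δₒ and is invariably low-spin.
An octahedral low-spin d⁵ ion is t₂g⁵e_g⁰, giving 1 unpaired electron.

1 unpaired electron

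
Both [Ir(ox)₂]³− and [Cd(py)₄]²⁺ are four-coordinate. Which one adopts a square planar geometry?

[Ir(ox)₂]³−

For [Ir(ox)₂]³−: Summing ligand charges against the −3 overall charge gives an oxidation state of +1 for iridium. Iridium is a group-9 element; Ir(I) is therefore d⁸. A 5d d⁸ ion has a large crystal-field splitting; square planar leaves the high-energy d_{x²−y²} orbital empty and maximises CFSE. → square planar.
For [Cd(py)₄]²⁺: Pyridine is neutral; balancing the +2 overall charge requires Cd(II). Cadmium is a group-12 element; Cd(II) is therefore d¹⁰. A d¹⁰ ion has no crystal-field stabilisation preference between square planar and tetrahedral, so four ligands adopt the sterically favoured tetrahedral geometry. → tetrahedral.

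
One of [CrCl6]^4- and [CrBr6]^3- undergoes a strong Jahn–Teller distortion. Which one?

[CrCl6]^4-: Each chloride is −1; balancing the −4 overall charge requires Cr(II). Cr sits in group 6, so the d-electron count is 6 − 2 = 4. Chloride is a weak-field ligand for a first-row metal, so the complex is high-spin. The t₂g³e_g¹ (high-spin) configuration has an unevenly filled e_g set; the Jahn–Teller theorem predicts a tetragonal distortion (typically axial elongation) to lift the degeneracy.
[CrBr6]^3-: Summing ligand charges against the −3 overall charge gives an oxidation state of +3 for chromium. Cr sits in group 6, so the d-electron count is 6 − 3 = 3. The d³ configuration leaves the e_g set evenly filled (or empty) — no strong Jahn–Teller driving force.

[CrCl6]^4-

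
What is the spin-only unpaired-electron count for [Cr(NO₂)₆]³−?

Each nitro (N-bound nitrite) is −1; balancing the −3 overall charge requires Cr(III).
Group 6 minus oxidation state 3 gives a d³ configuration.
In an octahedral field the d³ configuration is t₂g³e_g⁰ (only one arrangement possible), giving 3 unpaired electrons.

3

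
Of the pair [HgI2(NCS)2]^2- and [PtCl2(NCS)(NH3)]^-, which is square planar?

For [HgI2(NCS)2]^2-: Summing ligand charges against the −2 overall charge gives an oxidation state of +2 for mercury. Hg sits in group 12, so the d-electron count is 12 − 2 = 10. A d¹⁰ ion has no crystal-field stabilisation preference between square planar and tetrahedral, so four ligands adopt the sterically favoured tetrahedral geometry. → tetrahedral.
For [PtCl2(NCS)(NH3)]^-: Each chloride is −1; each isothiocyanate is −1; ammonia is neutral; balancing the −1 overall charge requires Pt(II). Platinum is a group-10 element; Pt(II) is therefore d⁸. A 5d d⁸ ion has a large crystal-field splitting; square planar leaves the high-energy d_{x²−y²} orbital empty and maximises CFSE. → square planar.

[PtCl2(NCS)(NH3)]^-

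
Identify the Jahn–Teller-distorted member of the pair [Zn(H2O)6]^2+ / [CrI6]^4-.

[Zn(H2O)6]^2+: Summing ligand charges against the +2 overall charge gives an oxidation state of +2 for zinc. Zn sits in group 12, so the d-electron count is 12 − 2 = 10. The d¹⁰ configuration leaves the e_g set evenly filled (or empty) — no strong Jahn–Teller driving force.
[CrI6]^4-: Ligand charges: each iodide is −1. With an overall charge of −4 the chromium centre must be in the +2 oxidation state. Chromium is a group-6 element; Cr(II) is therefore d⁴. Iodide is a weak-field ligand for a first-row metal, so the complex is high-spin. The t₂g³e_g¹ (high-spin) configuration has an unevenly filled e_g set; the Jahn–Teller theorem predicts a tetragonal distortion (typically axial elongation) to lift the degeneracy.

[CrI6]^4-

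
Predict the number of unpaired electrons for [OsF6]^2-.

Summing ligand charges against the −2 overall charge gives an oxidation state of +4 for osmium.
Os sits in group 8, so the d-electron count is 8 − 4 = 4.
The spin state decides the count: a 5d ion has a large Δₒ and is invariably low-spin.
An octahedral low-spin d⁴ ion is t₂g⁴e_g⁰, giving 2 unpaired electrons.

2 unpaired electrons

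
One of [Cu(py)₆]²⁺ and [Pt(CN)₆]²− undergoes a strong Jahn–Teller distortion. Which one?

[Cu(py)₆]²⁺

[Cu(py)₆]²⁺: Summing ligand charges against the +2 overall charge gives an oxidation state of +2 for copper. Group 11 minus oxidation state 2 gives a d⁹ configuration. The t₂g⁶e_g³ configuration has an unevenly filled e_g set; the Jahn–Teller theorem predicts a tetragonal distortion (typically axial elongation) to lift the degeneracy.
[Pt(CN)₆]²−: Each cyanide is −1; balancing the −2 overall charge requires Pt(IV). Platinum is a group-10 element; Pt(IV) is therefore d⁶. A 5d ion has a large Δₒ and is invariably low-spin. The d⁶ configuration leaves the e_g set evenly filled (or empty) — no strong Jahn–Teller driving force.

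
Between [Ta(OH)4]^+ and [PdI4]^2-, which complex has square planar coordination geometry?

For [Ta(OH)4]^+: Each hydroxide is −1; balancing the +1 overall charge requires Ta(V). Group 5 minus oxidation state 5 gives a d⁰ configuration. A d⁰ ion has no crystal-field stabilisation preference between square planar and tetrahedral, so four ligands adopt the sterically favoured tetrahedral geometry. → tetrahedral.
For [PdI4]^2-: Ligand charges: each iodide is −1. With an overall charge of −2 the palladium centre must be in the +2 oxidation state. Palladium is a group-10 element; Pd(II) is therefore d⁸. A 4d d⁸ ion has a large crystal-field splitting; square planar leaves the high-energy d_{x²−y²} orbital empty and maximises CFSE. → square planar.

[PdI4]^2-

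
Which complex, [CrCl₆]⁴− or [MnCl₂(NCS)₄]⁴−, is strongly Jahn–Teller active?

[CrCl₆]⁴−: Each chloride is −1; balancing the −4 overall charge requires Cr(II). Chromium is a group-6 element; Cr(II) is therefore d⁴. Chloride is a weak-field ligand for a first-row metal, so the complex is high-spin. The t₂g³e_g¹ (high-spin) configuration has an unevenly filled e_g set; the Jahn–Teller theorem predicts a tetragonal distortion (typically axial elongation) to lift the degeneracy.
[MnCl₂(NCS)₄]⁴−: Ligand charges: each chloride is −1; each isothiocyanate is −1. With an overall charge of −4 the manganese centre must be in the +2 oxidation state. Group 7 minus oxidation state 2 gives a d⁵ configuration. Chloride and isothiocyanate are weak-field ligands for a first-row metal, so the complex is high-spin. The d⁵ configuration leaves the e_g set evenly filled (or empty) — no strong Jahn–Teller driving force.

[CrCl₆]⁴−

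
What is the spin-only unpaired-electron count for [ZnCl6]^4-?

0 unpaired electrons

Each chloride is −1; balancing the −4 overall charge requires Zn(II).
Zn sits in group 12, so the d-electron count is 12 − 2 = 10.
In an octahedral field the d¹⁰ configuration is t₂g⁶e_g⁴, giving 0 unpaired electrons.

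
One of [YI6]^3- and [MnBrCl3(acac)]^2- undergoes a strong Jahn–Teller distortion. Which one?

[YI6]^3-: Each iodide is −1; balancing the −3 overall charge requires Y(III). Yttrium is a group-3 element; Y(III) is therefore d⁰. The d⁰ configuration leaves the e_g set evenly filled (or empty) — no strong Jahn–Teller driving force.
[MnBrCl3(acac)]^2-: Summing ligand charges against the −2 overall charge gives an oxidation state of +3 for manganese. Mn sits in group 7, so the d-electron count is 7 − 3 = 4. Acetylacetonate, bromide, and chloride are weak-field ligands for a first-row metal, so the complex is high-spin. The t₂g³e_g¹ (high-spin) configuration has an unevenly filled e_g set; the Jahn–Teller theorem predicts a tetragonal distortion (typically axial elongation) to lift the degeneracy.

[MnBrCl3(acac)]^2-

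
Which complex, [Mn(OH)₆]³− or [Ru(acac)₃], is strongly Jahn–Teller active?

[Mn(OH)₆]³−: Ligand charges: each hydroxide is −1. With an overall charge of −3 the manganese centre must be in the +3 oxidation state. Group 7 minus oxidation state 3 gives a d⁴ configuration. Hydroxide is a weak-field ligand for a first-row metal, so the complex is high-spin. The t₂g³e_g¹ (high-spin) configuration has an unevenly filled e_g set; the Jahn–Teller theorem predicts a tetragonal distortion (typically axial elongation) to lift the degeneracy.
[Ru(acac)₃]: Ligand charges: each acetylacetonate is −1. With an overall charge of 0 the ruthenium centre must be in the +3 oxidation state. Ru sits in group 8, so the d-electron count is 8 − 3 = 5. A 4d ion has a large Δₒ and is invariably low-spin. The d⁵ configuration leaves the e_g set evenly filled (or empty) — no strong Jahn–Teller driving force.

[Mn(OH)₆]³−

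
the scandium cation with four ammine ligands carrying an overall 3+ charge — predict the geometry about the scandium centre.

tetrahedral

Summing ligand charges against the +3 overall charge gives an oxidation state of +3 for scandium.
Sc sits in group 3, so the d-electron count is 3 − 3 = 0.
Coordination number: 4.
A d⁰ ion has no crystal-field stabilisation preference between square planar and tetrahedral, so four ligands adopt the sterically favoured tetrahedral geometry.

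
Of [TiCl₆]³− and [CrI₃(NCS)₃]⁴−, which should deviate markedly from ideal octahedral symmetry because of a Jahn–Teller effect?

[CrI₃(NCS)₃]⁴−

[TiCl₆]³−: Summing ligand charges against the −3 overall charge gives an oxidation state of +3 for titanium. Titanium is a group-4 element; Ti(III) is therefore d¹. The d¹ configuration leaves the e_g set evenly filled (or empty) — no strong Jahn–Teller driving force.
[CrI₃(NCS)₃]⁴−: Ligand charges: each iodide is −1; each isothiocyanate is −1. With an overall charge of −4 the chromium centre must be in the +2 oxidation state. Group 6 minus oxidation state 2 gives a d⁴ configuration. Iodide and isothiocyanate are weak-field ligands for a first-row metal, so the complex is high-spin. The t₂g³e_g¹ (high-spin) configuration has an unevenly filled e_g set; the Jahn–Teller theorem predicts a tetragonal distortion (typically axial elongation) to lift the degeneracy.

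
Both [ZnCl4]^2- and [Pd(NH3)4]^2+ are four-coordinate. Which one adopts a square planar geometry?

[Pd(NH3)4]^2+

For [ZnCl4]^2-: Summing ligand charges against the −2 overall charge gives an oxidation state of +2 for zinc. Group 12 minus oxidation state 2 gives a d¹⁰ configuration. A d¹⁰ ion has no crystal-field stabilisation preference between square planar and tetrahedral, so four ligands adopt the sterically favoured tetrahedral geometry. → tetrahedral.
For [Pd(NH3)4]^2+: Ligand charges: ammonia is neutral. With an overall charge of +2 the palladium centre must be in the +2 oxidation state. Group 10 minus oxidation state 2 gives a d⁸ configuration. A 4d d⁸ ion has a large crystal-field splitting; square planar leaves the high-energy d_{x²−y²} orbital empty and maximises CFSE. → square planar.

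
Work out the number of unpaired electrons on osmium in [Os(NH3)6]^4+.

2 unpaired electrons

Ammonia is neutral; balancing the +4 overall charge requires Os(IV).
Group 8 minus oxidation state 4 gives a d⁴ configuration.
The spin state decides the count: a 5d ion has a large Δₒ and is invariably low-spin.
An octahedral low-spin d⁴ ion is t₂g⁴e_g⁰, giving 2 unpaired electrons.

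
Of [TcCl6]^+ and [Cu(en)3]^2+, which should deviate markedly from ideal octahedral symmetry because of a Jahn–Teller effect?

[Cu(en)3]^2+

[TcCl6]^+: Each chloride is −1; balancing the +1 overall charge requires Tc(VII). Tc sits in group 7, so the d-electron count is 7 − 7 = 0. The d⁰ configuration leaves the e_g set evenly filled (or empty) — no strong Jahn–Teller driving force.
[Cu(en)3]^2+: Summing ligand charges against the +2 overall charge gives an oxidation state of +2 for copper. Cu sits in group 11, so the d-electron count is 11 − 2 = 9. The t₂g⁶e_g³ configuration has an unevenly filled e_g set; the Jahn–Teller theorem predicts a tetragonal distortion (typically axial elongation) to lift the degeneracy.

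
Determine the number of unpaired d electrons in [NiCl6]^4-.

Summing ligand charges against the −4 overall charge gives an oxidation state of +2 for nickel.
Group 10 minus oxidation state 2 gives a d⁸ configuration.
In an octahedral field the d⁸ configuration is t₂g⁶e_g² (only one arrangement possible), giving 2 unpaired electrons.

2 unpaired electrons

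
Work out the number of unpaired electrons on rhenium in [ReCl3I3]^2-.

3

Summing ligand charges against the −2 overall charge gives an oxidation state of +4 for rhenium.
Rhenium is a group-7 element; Re(IV) is therefore d³.
In an octahedral field the d³ configuration is t₂g³e_g⁰ (only one arrangement possible), giving 3 unpaired electrons.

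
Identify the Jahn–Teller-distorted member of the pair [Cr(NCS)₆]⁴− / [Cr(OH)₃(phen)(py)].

[Cr(NCS)₆]⁴−: Summing ligand charges against the −4 overall charge gives an oxidation state of +2 for chromium. Cr sits in group 6, so the d-electron count is 6 − 2 = 4. Isothiocyanate is a weak-field ligand for a first-row metal, so the complex is high-spin. The t₂g³e_g¹ (high-spin) configuration has an unevenly filled e_g set; the Jahn–Teller theorem predicts a tetragonal distortion (typically axial elongation) to lift the degeneracy.
[Cr(OH)₃(phen)(py)]: Summing ligand charges against the 0 overall charge gives an oxidation state of +3 for chromium. Cr sits in group 6, so the d-electron count is 6 − 3 = 3. The d³ configuration leaves the e_g set evenly filled (or empty) — no strong Jahn–Teller driving force.

[Cr(NCS)₆]⁴−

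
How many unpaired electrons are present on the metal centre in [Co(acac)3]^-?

3

Summing ligand charges against the −1 overall charge gives an oxidation state of +2 for cobalt.
Cobalt is a group-9 element; Co(II) is therefore d⁷.
Counting donor atoms: 3×acetylacetonate (bidentate) → 6 donors. Coordination number = 6.
The spin state decides the count: Acetylacetonate is a weak-field ligand for a first-row metal, so the complex is high-spin.
An octahedral high-spin d⁷ ion is t₂g⁵e_g², giving 3 unpaired electrons.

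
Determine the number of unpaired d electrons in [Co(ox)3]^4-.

3

Summing ligand charges against the −4 overall charge gives an oxidation state of +2 for cobalt.
Group 9 minus oxidation state 2 gives a d⁷ configuration.
Counting donor atoms: 3×oxalate (bidentate) → 6 donors. Coordination number = 6.
The spin state decides the count: Oxalate is a weak-field ligand for a first-row metal, so the complex is high-spin.
An octahedral high-spin d⁷ ion is t₂g⁵e_g², giving 3 unpaired electrons.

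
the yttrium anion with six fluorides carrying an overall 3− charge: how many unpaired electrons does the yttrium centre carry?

0

Ligand charges: each fluoride is −1. With an overall charge of −3 the yttrium centre must be in the +3 oxidation state.
Yttrium is a group-3 element; Y(III) is therefore d⁰.
In an octahedral field the d⁰ configuration is t₂g⁰e_g⁰, giving 0 unpaired electrons.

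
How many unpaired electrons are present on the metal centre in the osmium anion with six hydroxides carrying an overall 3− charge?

1 unpaired electron

Each hydroxide is −1; balancing the −3 overall charge requires Os(III).
Group 8 minus oxidation state 3 gives a d⁵ configuration.
The spin state decides the count: a 5d ion has a large Δₒ and is invariably low-spin.
An octahedral low-spin d⁵ ion is t₂g⁵e_g⁰, giving 1 unpaired electron.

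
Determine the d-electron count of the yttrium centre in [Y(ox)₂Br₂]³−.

d⁰

Ligand charges: each oxalate is −2; each bromide is −1. With an overall charge of −3 the yttrium centre must be in the +3 oxidation state.
Group 3 minus oxidation state 3 gives a d⁰ configuration.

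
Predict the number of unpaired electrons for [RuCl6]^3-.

Ligand charges: each chloride is −1. With an overall charge of −3 the ruthenium centre must be in the +3 oxidation state.
Ru sits in group 8, so the d-electron count is 8 − 3 = 5.
The spin state decides the count: a 4d ion has a large Δₒ and is invariably low-spin.
An octahedral low-spin d⁵ ion is t₂g⁵e_g⁰, giving 1 unpaired electron.

1 unpaired electron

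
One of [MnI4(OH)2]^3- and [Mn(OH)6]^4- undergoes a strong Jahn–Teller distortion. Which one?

[MnI4(OH)2]^3-

[MnI4(OH)2]^3-: Ligand charges: each iodide is −1; each hydroxide is −1. With an overall charge of −3 the manganese centre must be in the +3 oxidation state. Group 7 minus oxidation state 3 gives a d⁴ configuration. Hydroxide and iodide are weak-field ligands for a first-row metal, so the complex is high-spin. The t₂g³e_g¹ (high-spin) configuration has an unevenly filled e_g set; the Jahn–Teller theorem predicts a tetragonal distortion (typically axial elongation) to lift the degeneracy.
[Mn(OH)6]^4-: Ligand charges: each hydroxide is −1. With an overall charge of −4 the manganese centre must be in the +2 oxidation state. Manganese is a group-7 element; Mn(II) is therefore d⁵. Hydroxide is a weak-field ligand for a first-row metal, so the complex is high-spin. The d⁵ configuration leaves the e_g set evenly filled (or empty) — no strong Jahn–Teller driving force.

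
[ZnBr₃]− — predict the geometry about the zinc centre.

Ligand charges: each bromide is −1. With an overall charge of −1 the zinc centre must be in the +2 oxidation state.
Zn sits in group 12, so the d-electron count is 12 − 2 = 10.
Coordination number: 3.
Three ligands around a d¹⁰ centre minimise repulsion in a trigonal-planar arrangement.

trigonal planar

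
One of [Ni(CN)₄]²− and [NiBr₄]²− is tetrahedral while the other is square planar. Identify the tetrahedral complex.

For [Ni(CN)₄]²−: Summing ligand charges against the −2 overall charge gives an oxidation state of +2 for nickel. Group 10 minus oxidation state 2 gives a d⁸ configuration. Cyanide is a strong-field ligand (high in the spectrochemical series). A 3d d⁸ ion with strong-field ligands gains enough CFSE to favour square planar over tetrahedral. → square planar.
For [NiBr₄]²−: Summing ligand charges against the −2 overall charge gives an oxidation state of +2 for nickel. Ni sits in group 10, so the d-electron count is 10 − 2 = 8. Bromide is a weak-field ligand. With weak-field ligands the CFSE gain from square planar is small, so a 3d d⁸ ion takes the sterically preferred tetrahedral geometry. → tetrahedral.

[NiBr₄]²−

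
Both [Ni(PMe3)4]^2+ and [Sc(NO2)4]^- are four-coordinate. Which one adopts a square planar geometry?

For [Ni(PMe3)4]^2+: Summing ligand charges against the +2 overall charge gives an oxidation state of +2 for nickel. Group 10 minus oxidation state 2 gives a d⁸ configuration. Trimethylphosphine is a strong-field ligand (high in the spectrochemical series). A 3d d⁸ ion with strong-field ligands gains enough CFSE to favour square planar over tetrahedral. → square planar.
For [Sc(NO2)4]^-: Each nitro (N-bound nitrite) is −1; balancing the −1 overall charge requires Sc(III). Scandium is a group-3 element; Sc(III) is therefore d⁰. A d⁰ ion has no crystal-field stabilisation preference between square planar and tetrahedral, so four ligands adopt the sterically favoured tetrahedral geometry. → tetrahedral.

[Ni(PMe3)4]^2+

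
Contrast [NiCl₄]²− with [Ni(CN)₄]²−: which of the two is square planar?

For [NiCl₄]²−: Each chloride is −1; balancing the −2 overall charge requires Ni(II). Group 10 minus oxidation state 2 gives a d⁸ configuration. Chloride is a weak-field ligand. With weak-field ligands the CFSE gain from square planar is small, so a 3d d⁸ ion takes the sterically preferred tetrahedral geometry. → tetrahedral.
For [Ni(CN)₄]²−: Ligand charges: each cyanide is −1. With an overall charge of −2 the nickel centre must be in the +2 oxidation state. Nickel is a group-10 element; Ni(II) is therefore d⁸. Cyanide is a strong-field ligand (high in the spectrochemical series). A 3d d⁸ ion with strong-field ligands gains enough CFSE to favour square planar over tetrahedral. → square planar.

[Ni(CN)₄]²−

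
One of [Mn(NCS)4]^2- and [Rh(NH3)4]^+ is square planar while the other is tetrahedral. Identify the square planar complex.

For [Mn(NCS)4]^2-: Ligand charges: each isothiocyanate is −1. With an overall charge of −2 the manganese centre must be in the +2 oxidation state. Mn sits in group 7, so the d-electron count is 7 − 2 = 5. A high-spin d⁵ ion has zero CFSE in either geometry, so four ligands adopt the sterically favoured tetrahedral geometry. → tetrahedral.
For [Rh(NH3)4]^+: Ligand charges: ammonia is neutral. With an overall charge of +1 the rhodium centre must be in the +1 oxidation state. Rh sits in group 9, so the d-electron count is 9 − 1 = 8. A 4d d⁸ ion has a large crystal-field splitting; square planar leaves the high-energy d_{x²−y²} orbital empty and maximises CFSE. → square planar.

[Rh(NH3)4]^+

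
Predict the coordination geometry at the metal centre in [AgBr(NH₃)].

linear

Each bromide is −1; ammonia is neutral; balancing the 0 overall charge requires Ag(I).
Group 11 minus oxidation state 1 gives a d¹⁰ configuration.
Coordination number: 2.
A d¹⁰ ion with only two ligands adopts a linear arrangement (sp hybridisation; no CFSE preference).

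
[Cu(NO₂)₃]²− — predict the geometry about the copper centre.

trigonal planar

Each nitro (N-bound nitrite) is −1; balancing the −2 overall charge requires Cu(I).
Copper is a group-11 element; Cu(I) is therefore d¹⁰.
With 3 monodentate ligands the coordination number is 3.
Three ligands around a d¹⁰ centre minimise repulsion in a trigonal-planar arrangement.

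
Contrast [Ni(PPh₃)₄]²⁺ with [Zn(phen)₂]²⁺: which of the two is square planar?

For [Ni(PPh₃)₄]²⁺: Triphenylphosphine is neutral; balancing the +2 overall charge requires Ni(II). Group 10 minus oxidation state 2 gives a d⁸ configuration. Triphenylphosphine is a strong-field ligand (high in the spectrochemical series). A 3d d⁸ ion with strong-field ligands gains enough CFSE to favour square planar over tetrahedral. → square planar.
For [Zn(phen)₂]²⁺: Summing ligand charges against the +2 overall charge gives an oxidation state of +2 for zinc. Group 12 minus oxidation state 2 gives a d¹⁰ configuration. A d¹⁰ ion has no crystal-field stabilisation preference between square planar and tetrahedral, so four ligands adopt the sterically favoured tetrahedral geometry. → tetrahedral.

[Ni(PPh₃)₄]²⁺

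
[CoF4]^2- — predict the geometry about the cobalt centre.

tetrahedral

Ligand charges: each fluoride is −1. With an overall charge of −2 the cobalt centre must be in the +2 oxidation state.
Group 9 minus oxidation state 2 gives a d⁷ configuration.
Coordination number: 4.
Fluoride is a weak-field ligand.
For a high-spin 3d d⁷ ion with weak-field ligands the small Δₜ gives little square-planar CFSE advantage, so four ligands adopt the sterically favoured tetrahedral geometry.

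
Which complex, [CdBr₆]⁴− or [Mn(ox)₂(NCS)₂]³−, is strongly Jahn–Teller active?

[Mn(ox)₂(NCS)₂]³−

[CdBr₆]⁴−: Each bromide is −1; balancing the −4 overall charge requires Cd(II). Group 12 minus oxidation state 2 gives a d¹⁰ configuration. The d¹⁰ configuration leaves the e_g set evenly filled (or empty) — no strong Jahn–Teller driving force.
[Mn(ox)₂(NCS)₂]³−: Each oxalate is −2; each isothiocyanate is −1; balancing the −3 overall charge requires Mn(III). Mn sits in group 7, so the d-electron count is 7 − 3 = 4. Isothiocyanate and oxalate are weak-field ligands for a first-row metal, so the complex is high-spin. The t₂g³e_g¹ (high-spin) configuration has an unevenly filled e_g set; the Jahn–Teller theorem predicts a tetragonal distortion (typically axial elongation) to lift the degeneracy.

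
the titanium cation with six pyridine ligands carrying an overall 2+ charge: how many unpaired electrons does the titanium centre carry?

Ligand charges: pyridine is neutral. With an overall charge of +2 the titanium centre must be in the +2 oxidation state.
Titanium is a group-4 element; Ti(II) is therefore d².
In an octahedral field the d² configuration is t₂g²e_g⁰ (only one arrangement possible), giving 2 unpaired electrons.

2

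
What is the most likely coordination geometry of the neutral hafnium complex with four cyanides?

Each cyanide is −1; balancing the 0 overall charge requires Hf(IV).
Group 4 minus oxidation state 4 gives a d⁰ configuration.
Coordination number: 4.
A d⁰ ion has no crystal-field stabilisation preference between square planar and tetrahedral, so four ligands adopt the sterically favoured tetrahedral geometry.

tetrahedral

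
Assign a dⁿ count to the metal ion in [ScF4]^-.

Each fluoride is −1; balancing the −1 overall charge requires Sc(III).
Sc sits in group 3, so the d-electron count is 3 − 3 = 0.

d⁰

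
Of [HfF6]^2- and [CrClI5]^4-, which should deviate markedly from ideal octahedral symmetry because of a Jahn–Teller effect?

[CrClI5]^4-

[HfF6]^2-: Summing ligand charges against the −2 overall charge gives an oxidation state of +4 for hafnium. Hafnium is a group-4 element; Hf(IV) is therefore d⁰. The d⁰ configuration leaves the e_g set evenly filled (or empty) — no strong Jahn–Teller driving force.
[CrClI5]^4-: Each chloride is −1; each iodide is −1; balancing the −4 overall charge requires Cr(II). Cr sits in group 6, so the d-electron count is 6 − 2 = 4. Chloride and iodide are weak-field ligands for a first-row metal, so the complex is high-spin. The t₂g³e_g¹ (high-spin) configuration has an unevenly filled e_g set; the Jahn–Teller theorem predicts a tetragonal distortion (typically axial elongation) to lift the degeneracy.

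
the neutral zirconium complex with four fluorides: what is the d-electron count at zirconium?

d0

Ligand charges: each fluoride is −1. With an overall charge of 0 the zirconium centre must be in the +4 oxidation state.
Group 4 minus oxidation state 4 gives a d⁰ configuration.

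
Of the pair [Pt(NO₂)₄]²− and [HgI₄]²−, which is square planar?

For [Pt(NO₂)₄]²−: Each nitro (N-bound nitrite) is −1; balancing the −2 overall charge requires Pt(II). Pt sits in group 10, so the d-electron count is 10 − 2 = 8. A 5d d⁸ ion has a large crystal-field splitting; square planar leaves the high-energy d_{x²−y²} orbital empty and maximises CFSE. → square planar.
For [HgI₄]²−: Ligand charges: each iodide is −1. With an overall charge of −2 the mercury centre must be in the +2 oxidation state. Hg sits in group 12, so the d-electron count is 12 − 2 = 10. A d¹⁰ ion has no crystal-field stabilisation preference between square planar and tetrahedral, so four ligands adopt the sterically favoured tetrahedral geometry. → tetrahedral.

[Pt(NO₂)₄]²−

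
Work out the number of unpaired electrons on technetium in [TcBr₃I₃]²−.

Summing ligand charges against the −2 overall charge gives an oxidation state of +4 for technetium.
Tc sits in group 7, so the d-electron count is 7 − 4 = 3.
In an octahedral field the d³ configuration is t₂g³e_g⁰ (only one arrangement possible), giving 3 unpaired electrons.

3 unpaired electrons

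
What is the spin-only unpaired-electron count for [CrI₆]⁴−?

4

Summing ligand charges against the −4 overall charge gives an oxidation state of +2 for chromium.
Group 6 minus oxidation state 2 gives a d⁴ configuration.
The spin state decides the count: Iodide is a weak-field ligand for a first-row metal, so the complex is high-spin.
An octahedral high-spin d⁴ ion is t₂g³e_g¹, giving 4 unpaired electrons.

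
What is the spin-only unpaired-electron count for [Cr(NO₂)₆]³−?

Summing ligand charges against the −3 overall charge gives an oxidation state of +3 for chromium.
Cr sits in group 6, so the d-electron count is 6 − 3 = 3.
In an octahedral field the d³ configuration is t₂g³e_g⁰ (only one arrangement possible), giving 3 unpaired electrons.

3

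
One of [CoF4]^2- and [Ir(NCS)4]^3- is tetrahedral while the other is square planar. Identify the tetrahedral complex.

[CoF4]^2-

For [CoF4]^2-: Each fluoride is −1; balancing the −2 overall charge requires Co(II). Group 9 minus oxidation state 2 gives a d⁷ configuration. For a high-spin 3d d⁷ ion with weak-field ligands the small Δₜ gives little square-planar CFSE advantage, so four ligands adopt the sterically favoured tetrahedral geometry. → tetrahedral.
For [Ir(NCS)4]^3-: Summing ligand charges against the −3 overall charge gives an oxidation state of +1 for iridium. Group 9 minus oxidation state 1 gives a d⁸ configuration. A 5d d⁸ ion has a large crystal-field splitting; square planar leaves the high-energy d_{x²−y²} orbital empty and maximises CFSE. → square planar.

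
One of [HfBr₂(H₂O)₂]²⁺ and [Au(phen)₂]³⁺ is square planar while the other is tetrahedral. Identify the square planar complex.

For [HfBr₂(H₂O)₂]²⁺: Each bromide is −1; water is neutral; balancing the +2 overall charge requires Hf(IV). Hf sits in group 4, so the d-electron count is 4 − 4 = 0. A d⁰ ion has no crystal-field stabilisation preference between square planar and tetrahedral, so four ligands adopt the sterically favoured tetrahedral geometry. → tetrahedral.
For [Au(phen)₂]³⁺: Ligand charges: 1,10-phenanthroline is neutral. With an overall charge of +3 the gold centre must be in the +3 oxidation state. Gold is a group-11 element; Au(III) is therefore d⁸. A 5d d⁸ ion has a large crystal-field splitting; square planar leaves the high-energy d_{x²−y²} orbital empty and maximises CFSE. → square planar.

[Au(phen)₂]³⁺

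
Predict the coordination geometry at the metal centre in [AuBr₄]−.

Ligand charges: each bromide is −1. With an overall charge of −1 the gold centre must be in the +3 oxidation state.
Group 11 minus oxidation state 3 gives a d⁸ configuration.
With 4 monodentate ligands the coordination number is 4.
A 5d d⁸ ion has a large crystal-field splitting; square planar leaves the high-energy d_{x²−y²} orbital empty and maximises CFSE.

square planar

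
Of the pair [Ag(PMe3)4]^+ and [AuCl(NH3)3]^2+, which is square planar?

For [Ag(PMe3)4]^+: Ligand charges: trimethylphosphine is neutral. With an overall charge of +1 the silver centre must be in the +1 oxidation state. Silver is a group-11 element; Ag(I) is therefore d¹⁰. A d¹⁰ ion has no crystal-field stabilisation preference between square planar and tetrahedral, so four ligands adopt the sterically favoured tetrahedral geometry. → tetrahedral.
For [AuCl(NH3)3]^2+: Each chloride is −1; ammonia is neutral; balancing the +2 overall charge requires Au(III). Au sits in group 11, so the d-electron count is 11 − 3 = 8. A 5d d⁸ ion has a large crystal-field splitting; square planar leaves the high-energy d_{x²−y²} orbital empty and maximises CFSE. → square planar.

[AuCl(NH3)3]^2+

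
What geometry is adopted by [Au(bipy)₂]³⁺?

2,2′-bipyridine is neutral; balancing the +3 overall charge requires Au(III).
Group 11 minus oxidation state 3 gives a d⁸ configuration.
Counting donor atoms: 2×2,2′-bipyridine (bidentate) → 4 donors. Coordination number = 4.
A 5d d⁸ ion has a large crystal-field splitting; square planar leaves the high-energy d_{x²−y²} orbital empty and maximises CFSE.

square planar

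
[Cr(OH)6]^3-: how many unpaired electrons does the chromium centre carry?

3 unpaired electrons

Summing ligand charges against the −3 overall charge gives an oxidation state of +3 for chromium.
Cr sits in group 6, so the d-electron count is 6 − 3 = 3.
In an octahedral field the d³ configuration is t₂g³e_g⁰ (only one arrangement possible), giving 3 unpaired electrons.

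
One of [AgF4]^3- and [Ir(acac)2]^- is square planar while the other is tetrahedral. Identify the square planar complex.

For [AgF4]^3-: Each fluoride is −1; balancing the −3 overall charge requires Ag(I). Silver is a group-11 element; Ag(I) is therefore d¹⁰. A d¹⁰ ion has no crystal-field stabilisation preference between square planar and tetrahedral, so four ligands adopt the sterically favoured tetrahedral geometry. → tetrahedral.
For [Ir(acac)2]^-: Each acetylacetonate is −1; balancing the −1 overall charge requires Ir(I). Ir sits in group 9, so the d-electron count is 9 − 1 = 8. A 5d d⁸ ion has a large crystal-field splitting; square planar leaves the high-energy d_{x²−y²} orbital empty and maximises CFSE. → square planar.

[Ir(acac)2]^-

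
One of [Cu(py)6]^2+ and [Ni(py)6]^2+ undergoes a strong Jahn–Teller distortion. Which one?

[Cu(py)6]^2+

[Cu(py)6]^2+: Summing ligand charges against the +2 overall charge gives an oxidation state of +2 for copper. Cu sits in group 11, so the d-electron count is 11 − 2 = 9. The t₂g⁶e_g³ configuration has an unevenly filled e_g set; the Jahn–Teller theorem predicts a tetragonal distortion (typically axial elongation) to lift the degeneracy.
[Ni(py)6]^2+: Ligand charges: pyridine is neutral. With an overall charge of +2 the nickel centre must be in the +2 oxidation state. Group 10 minus oxidation state 2 gives a d⁸ configuration. The d⁸ configuration leaves the e_g set evenly filled (or empty) — no strong Jahn–Teller driving force.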